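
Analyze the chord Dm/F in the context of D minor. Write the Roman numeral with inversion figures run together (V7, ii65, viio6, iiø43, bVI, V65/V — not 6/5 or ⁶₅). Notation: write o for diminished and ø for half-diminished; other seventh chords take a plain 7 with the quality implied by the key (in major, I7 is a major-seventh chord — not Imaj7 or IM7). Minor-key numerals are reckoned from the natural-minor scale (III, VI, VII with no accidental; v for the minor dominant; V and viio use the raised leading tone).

i6

The pitches D-F-A form a minor triad rooted on D.
In D minor, D is the tonic; the diatonic minor triad there is i.
With F in the bass the chord is in first inversion, so the figured bass is 6.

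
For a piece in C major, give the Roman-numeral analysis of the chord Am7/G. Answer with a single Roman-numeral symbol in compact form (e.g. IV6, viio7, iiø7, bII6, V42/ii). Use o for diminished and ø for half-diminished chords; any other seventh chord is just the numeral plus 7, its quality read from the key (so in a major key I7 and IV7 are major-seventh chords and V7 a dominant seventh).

Stacked in thirds the chord is A-C-E-G: a minor seventh chord on A.
A is scale degree 6 in C major, and a minor seventh chord on that degree is written vi7.
With G in the bass the chord is in third inversion, so the figured bass is 42.

vi42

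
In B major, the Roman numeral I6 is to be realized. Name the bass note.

D#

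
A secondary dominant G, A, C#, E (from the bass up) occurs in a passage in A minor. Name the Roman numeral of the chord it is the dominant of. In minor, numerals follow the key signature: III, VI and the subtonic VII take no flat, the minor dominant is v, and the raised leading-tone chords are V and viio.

The chord is a dominant seventh chord on A.
A dominant resolves down a perfect fifth: A → D. In A minor, D is scale degree 4, i.e. iv.

iv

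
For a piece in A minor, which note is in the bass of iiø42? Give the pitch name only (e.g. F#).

A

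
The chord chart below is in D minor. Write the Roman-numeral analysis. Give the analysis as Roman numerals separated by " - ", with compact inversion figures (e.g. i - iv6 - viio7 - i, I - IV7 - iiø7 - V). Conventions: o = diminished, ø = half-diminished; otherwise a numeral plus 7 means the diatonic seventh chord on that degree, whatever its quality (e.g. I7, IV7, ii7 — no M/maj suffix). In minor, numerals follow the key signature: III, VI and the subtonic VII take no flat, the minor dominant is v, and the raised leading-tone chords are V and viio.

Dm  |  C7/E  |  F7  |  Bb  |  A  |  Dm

Dm: root D is the tonic; minor triad there is i.
C7/E has root C, degree 7 in D minor, so VII65.
F7: a dominant seventh chord on F, the applied dominant of VI → V7/VI.
Bb: major triad on Bb = scale degree 6 → VI.
A has root A, degree 5 in D minor, so V.
Dm: minor triad on D = scale degree 1 → i.

i - VII65 - V7/VI - VI - V - i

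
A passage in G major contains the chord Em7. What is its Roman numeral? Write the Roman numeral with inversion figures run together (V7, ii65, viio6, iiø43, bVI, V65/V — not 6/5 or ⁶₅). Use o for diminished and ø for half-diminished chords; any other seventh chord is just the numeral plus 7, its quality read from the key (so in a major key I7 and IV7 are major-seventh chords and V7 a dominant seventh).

Stacked in thirds the chord is E-G-B-D: a minor seventh chord on E.
In G major, E is the submediant; the diatonic minor seventh chord there is vi7.

vi7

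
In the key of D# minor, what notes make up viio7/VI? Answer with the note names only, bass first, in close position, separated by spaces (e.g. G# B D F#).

A# C# E G

The slash marks an applied leading-tone chord: viio of VI. In D# minor, VI is B, so the leading tone to it is A#, a half step below.
Building a fully diminished seventh chord on A# gives A#-C#-E-G.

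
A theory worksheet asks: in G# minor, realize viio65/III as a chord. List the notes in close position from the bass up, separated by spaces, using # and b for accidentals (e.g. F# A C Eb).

viio65/III is a secondary leading-tone chord. The target III is B in G# minor; the applied chord is rooted a semitone below, on A#.
Building a fully diminished seventh chord on A# gives A#-C#-E-G.
The figured bass 65 indicates first inversion, placing the third (C#) in the bass: C#-E-G-A#.

C# E G A#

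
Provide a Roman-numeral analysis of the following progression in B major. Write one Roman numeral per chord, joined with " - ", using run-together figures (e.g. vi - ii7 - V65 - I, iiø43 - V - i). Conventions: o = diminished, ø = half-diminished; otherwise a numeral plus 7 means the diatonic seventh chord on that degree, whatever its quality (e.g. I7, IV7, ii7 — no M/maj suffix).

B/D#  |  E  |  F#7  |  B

B/D# has root B, degree 1 in B major, so I6.
E has root E, degree 4 in B major, so IV.
F#7: root F# is the dominant; dominant seventh chord there is V7.
B has root B, degree 1 in B major, so I.

I6 - IV - V7 - I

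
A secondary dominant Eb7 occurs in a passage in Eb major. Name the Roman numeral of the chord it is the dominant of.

IV

The chord is a dominant seventh chord on Eb.
A dominant resolves down a perfect fifth: Eb → Ab. In Eb major, Ab is scale degree 4, i.e. IV.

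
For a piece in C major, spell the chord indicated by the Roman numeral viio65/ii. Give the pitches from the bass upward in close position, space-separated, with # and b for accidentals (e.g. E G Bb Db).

E G Bb C#

The slash marks an applied leading-tone chord: viio of ii. In C major, ii is D, so the leading tone to it is C#, a half step below.
Building a fully diminished seventh chord on C# gives C#-E-G-Bb.
With the 65 figure the chord is in first inversion; from the bass E upward in close position it reads E-G-Bb-C#.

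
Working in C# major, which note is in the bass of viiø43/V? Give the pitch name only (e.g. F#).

C#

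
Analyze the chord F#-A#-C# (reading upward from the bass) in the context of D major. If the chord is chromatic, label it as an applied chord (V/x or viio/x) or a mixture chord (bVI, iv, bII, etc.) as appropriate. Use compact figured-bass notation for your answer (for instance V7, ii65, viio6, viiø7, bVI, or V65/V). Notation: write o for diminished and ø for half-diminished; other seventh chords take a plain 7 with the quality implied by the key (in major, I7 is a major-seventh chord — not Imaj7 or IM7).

V/vi

Stacked in thirds the chord is F#-A#-C#: a major triad on F#.
F# is not a diatonic chord root with this quality in D major, but it lies a perfect fifth above B (vi), so the chord functions as an applied dominant of vi.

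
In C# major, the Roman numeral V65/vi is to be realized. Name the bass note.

G##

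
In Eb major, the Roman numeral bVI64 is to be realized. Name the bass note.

bVI in Eb major has root Cb; the chord is Cb-Eb-Gb.
The figure 64 means second inversion — the fifth is in the bass.

Gb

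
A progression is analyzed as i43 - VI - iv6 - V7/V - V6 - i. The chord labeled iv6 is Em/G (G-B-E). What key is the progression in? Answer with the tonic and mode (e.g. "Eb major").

The chord Em/G is a minor triad rooted on E; its label is iv6.
Counting down 3 scale steps from E places the tonic on B; a minor triad on degree 4 is diatonic only in minor.

B minor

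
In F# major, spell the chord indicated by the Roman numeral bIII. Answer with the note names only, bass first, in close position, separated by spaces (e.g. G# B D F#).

A C# E

bIII is a major triad on the lowered third degree, borrowed from the parallel minor. In F# major that root is A.
So the chord is A-C#-E.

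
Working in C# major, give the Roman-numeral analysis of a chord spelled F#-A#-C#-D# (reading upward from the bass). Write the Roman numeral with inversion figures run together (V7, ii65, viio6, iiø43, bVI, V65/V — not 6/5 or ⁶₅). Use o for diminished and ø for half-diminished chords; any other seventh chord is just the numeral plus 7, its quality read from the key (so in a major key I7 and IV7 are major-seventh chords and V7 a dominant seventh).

Stacked in thirds the chord is D#-F#-A#-C#: a minor seventh chord on D#.
In C# major, D# is the supertonic; the diatonic minor seventh chord there is ii7.
With F# in the bass the chord is in first inversion, so the figured bass is 65.

ii65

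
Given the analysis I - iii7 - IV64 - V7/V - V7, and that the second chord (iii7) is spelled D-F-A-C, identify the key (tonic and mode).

Bb major

The chord Dm7 is a minor seventh chord rooted on D; its label is iii7.
Counting down 2 scale steps from D places the tonic on Bb; a minor seventh chord on degree 3 is diatonic only in major.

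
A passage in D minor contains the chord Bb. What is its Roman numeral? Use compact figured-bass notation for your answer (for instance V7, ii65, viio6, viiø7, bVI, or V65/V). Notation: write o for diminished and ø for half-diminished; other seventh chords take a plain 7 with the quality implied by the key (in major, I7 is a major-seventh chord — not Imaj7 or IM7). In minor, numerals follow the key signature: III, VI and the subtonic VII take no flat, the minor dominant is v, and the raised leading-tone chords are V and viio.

The pitches Bb-D-F form a major triad rooted on Bb.
In D minor, Bb is the submediant; the diatonic major triad there is VI.

VI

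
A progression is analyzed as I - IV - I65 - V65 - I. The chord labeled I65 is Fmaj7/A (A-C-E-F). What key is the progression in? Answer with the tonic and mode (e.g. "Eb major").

F major

The chord Fmaj7/A is a major seventh chord rooted on F; its label is I65.
If F is scale degree 1 and the mode makes that degree carry a major seventh chord, the tonic is F and the mode is major.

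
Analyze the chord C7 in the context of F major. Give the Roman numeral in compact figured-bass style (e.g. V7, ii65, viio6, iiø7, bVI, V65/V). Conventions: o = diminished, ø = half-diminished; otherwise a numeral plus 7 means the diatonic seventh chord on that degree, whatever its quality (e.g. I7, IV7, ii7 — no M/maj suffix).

The pitches C-E-G-Bb form a dominant seventh chord rooted on C.
In F major, C is the dominant; the diatonic dominant seventh chord there is V7.

V7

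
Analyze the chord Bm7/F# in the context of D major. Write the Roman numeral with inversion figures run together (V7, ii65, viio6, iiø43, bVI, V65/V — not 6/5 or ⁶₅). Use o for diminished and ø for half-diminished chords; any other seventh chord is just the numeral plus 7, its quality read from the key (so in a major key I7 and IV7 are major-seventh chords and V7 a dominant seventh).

vi43

Stacked in thirds the chord is B-D-F#-A: a minor seventh chord on B.
B is scale degree 6 in D major, and a minor seventh chord on that degree is written vi7.
With F# in the bass the chord is in second inversion, so the figured bass is 43.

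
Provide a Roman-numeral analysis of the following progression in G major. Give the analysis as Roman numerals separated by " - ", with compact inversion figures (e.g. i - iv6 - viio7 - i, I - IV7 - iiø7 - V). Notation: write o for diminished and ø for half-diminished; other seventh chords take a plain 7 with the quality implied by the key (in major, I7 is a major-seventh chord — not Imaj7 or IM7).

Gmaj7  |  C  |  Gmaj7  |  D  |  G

Gmaj7 has root G, degree 1 in G major, so I7.
C has root C, degree 4 in G major, so IV.
Gmaj7: root G is the tonic; major seventh chord there is I7.
D: major triad on D = scale degree 5 → V.
G: root G is the tonic; major triad there is I.

I7 - IV - I7 - V - I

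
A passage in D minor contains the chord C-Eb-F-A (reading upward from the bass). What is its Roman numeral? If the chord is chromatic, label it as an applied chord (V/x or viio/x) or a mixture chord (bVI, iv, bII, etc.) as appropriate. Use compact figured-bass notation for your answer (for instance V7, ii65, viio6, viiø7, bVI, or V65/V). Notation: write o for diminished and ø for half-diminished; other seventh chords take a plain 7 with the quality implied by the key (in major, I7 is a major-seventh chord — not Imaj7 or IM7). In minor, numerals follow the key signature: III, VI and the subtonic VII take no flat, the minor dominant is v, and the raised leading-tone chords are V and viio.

The pitches F-A-C-Eb form a dominant seventh chord rooted on F.
F is not a diatonic chord root with this quality in D minor, but it lies a perfect fifth above Bb (VI), so the chord functions as an applied dominant of VI.
With C in the bass the chord is in second inversion, so the figured bass is 43.

V43/VI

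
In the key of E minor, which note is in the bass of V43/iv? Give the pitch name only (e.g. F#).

The applied chord V43/iv is rooted on E: E-G#-B-D.
The figure 43 means second inversion — the fifth is in the bass.

B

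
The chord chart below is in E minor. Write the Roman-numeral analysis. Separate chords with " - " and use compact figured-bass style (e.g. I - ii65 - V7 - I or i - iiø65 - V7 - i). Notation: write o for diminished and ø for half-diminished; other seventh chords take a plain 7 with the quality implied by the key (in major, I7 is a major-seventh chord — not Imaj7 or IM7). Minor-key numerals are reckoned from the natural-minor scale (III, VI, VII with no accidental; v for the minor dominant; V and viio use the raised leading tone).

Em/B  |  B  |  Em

i64 - V - i

Em/B has root E, degree 1 in E minor, so i64.
B: root B is the dominant; major triad there is V.
Em: minor triad on E = scale degree 1 → i.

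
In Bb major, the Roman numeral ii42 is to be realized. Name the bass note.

Bb

ii in Bb major has root C; the chord is C-Eb-G-Bb.
The figure 42 means third inversion — the seventh is in the bass.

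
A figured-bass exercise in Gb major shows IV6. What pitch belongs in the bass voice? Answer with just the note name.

IV in Gb major has root Cb; the chord is Cb-Eb-Gb.
The figure 6 means first inversion — the third is in the bass.

Eb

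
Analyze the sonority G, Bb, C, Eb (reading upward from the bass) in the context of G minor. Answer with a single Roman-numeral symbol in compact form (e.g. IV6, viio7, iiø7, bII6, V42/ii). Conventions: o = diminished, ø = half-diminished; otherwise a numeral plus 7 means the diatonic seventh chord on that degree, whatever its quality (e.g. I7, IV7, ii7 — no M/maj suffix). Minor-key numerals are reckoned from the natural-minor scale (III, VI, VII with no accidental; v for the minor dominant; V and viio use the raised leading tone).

iv43

Stacked in thirds the chord is C-Eb-G-Bb: a minor seventh chord on C.
In G minor, C is the subdominant; the diatonic minor seventh chord there is iv7.
With G in the bass the chord is in second inversion, so the figured bass is 43.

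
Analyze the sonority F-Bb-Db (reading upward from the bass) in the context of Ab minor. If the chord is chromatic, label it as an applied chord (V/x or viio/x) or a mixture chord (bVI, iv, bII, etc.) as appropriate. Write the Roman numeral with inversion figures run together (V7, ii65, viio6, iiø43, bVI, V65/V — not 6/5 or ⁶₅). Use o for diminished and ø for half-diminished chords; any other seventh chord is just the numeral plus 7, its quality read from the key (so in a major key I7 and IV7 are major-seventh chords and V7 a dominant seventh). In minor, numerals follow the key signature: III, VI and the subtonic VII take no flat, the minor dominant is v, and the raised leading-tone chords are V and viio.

The pitches Bb-Db-F form a minor triad rooted on Bb.
Bb is the second degree of Ab minor. This is the minor supertonic, borrowed from the parallel major (the Dorian ii).
With F in the bass the chord is in second inversion, so the figured bass is 64.

ii64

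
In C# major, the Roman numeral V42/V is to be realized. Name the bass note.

C#

The applied chord V42/V is rooted on D#: D#-F##-A#-C#.
The figure 42 means third inversion — the seventh is in the bass.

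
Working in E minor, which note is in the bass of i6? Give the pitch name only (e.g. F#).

G

i in E minor has root E; the chord is E-G-B.
The figure 6 means first inversion — the third is in the bass.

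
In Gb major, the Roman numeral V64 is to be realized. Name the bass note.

V in Gb major has root Db; the chord is Db-F-Ab.
The figure 64 means second inversion — the fifth is in the bass.

Ab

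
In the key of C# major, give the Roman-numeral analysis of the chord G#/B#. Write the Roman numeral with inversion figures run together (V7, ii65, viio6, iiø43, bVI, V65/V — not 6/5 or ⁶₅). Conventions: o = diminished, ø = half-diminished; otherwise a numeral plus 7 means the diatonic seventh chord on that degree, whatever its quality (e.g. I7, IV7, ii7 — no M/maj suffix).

V6

Stacked in thirds the chord is G#-B#-D#: a major triad on G#.
In C# major, G# is the dominant; the diatonic major triad there is V.
With B# in the bass the chord is in first inversion, so the figured bass is 6.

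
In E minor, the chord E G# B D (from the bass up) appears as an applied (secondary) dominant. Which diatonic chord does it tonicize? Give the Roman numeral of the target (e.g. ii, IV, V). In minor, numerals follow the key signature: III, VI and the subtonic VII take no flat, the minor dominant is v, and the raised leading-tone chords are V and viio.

iv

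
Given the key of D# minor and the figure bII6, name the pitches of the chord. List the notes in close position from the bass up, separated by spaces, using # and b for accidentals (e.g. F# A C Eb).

G# B E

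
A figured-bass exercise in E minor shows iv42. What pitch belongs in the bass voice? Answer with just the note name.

G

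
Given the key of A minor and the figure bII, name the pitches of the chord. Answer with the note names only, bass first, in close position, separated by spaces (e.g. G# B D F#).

Scale degree 2 in A minor is B; lowering it a half step gives Bb. bII is the Neapolitan chord — a major triad on the lowered second degree.
So the chord is Bb-D-F.

Bb D F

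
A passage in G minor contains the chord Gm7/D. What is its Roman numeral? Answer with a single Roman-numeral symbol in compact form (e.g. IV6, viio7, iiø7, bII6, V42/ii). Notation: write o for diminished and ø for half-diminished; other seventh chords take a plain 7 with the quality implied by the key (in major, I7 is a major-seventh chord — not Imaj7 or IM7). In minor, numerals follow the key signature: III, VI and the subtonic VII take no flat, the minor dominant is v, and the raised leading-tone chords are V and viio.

i43

The pitches G-Bb-D-F form a minor seventh chord rooted on G.
In G minor, G is the tonic; the diatonic minor seventh chord there is i7.
With D in the bass the chord is in second inversion, so the figured bass is 43.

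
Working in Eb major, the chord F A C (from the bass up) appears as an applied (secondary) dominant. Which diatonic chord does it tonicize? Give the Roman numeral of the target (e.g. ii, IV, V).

The chord is a major triad on F.
A dominant resolves down a perfect fifth: F → Bb. In Eb major, Bb is scale degree 5, i.e. V.

V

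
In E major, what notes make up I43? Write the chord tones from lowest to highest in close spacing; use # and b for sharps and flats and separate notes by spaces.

B D# E G#

The numeral's case and figure indicate a major seventh chord. In E major its root, the tonic, is E.
Stacking thirds from E gives E-G#-B-D#.
With the 43 figure the chord is in second inversion; from the bass B upward in close position it reads B-D#-E-G#.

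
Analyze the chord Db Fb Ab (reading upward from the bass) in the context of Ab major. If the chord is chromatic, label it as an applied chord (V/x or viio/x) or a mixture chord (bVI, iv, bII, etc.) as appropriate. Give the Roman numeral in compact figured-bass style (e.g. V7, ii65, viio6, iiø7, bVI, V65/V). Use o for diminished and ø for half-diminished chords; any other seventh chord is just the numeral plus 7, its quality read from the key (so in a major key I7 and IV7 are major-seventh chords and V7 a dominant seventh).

iv

The pitches Db-Fb-Ab form a minor triad rooted on Db.
Db is the fourth degree of Ab major. This is the minor subdominant, borrowed from the parallel minor.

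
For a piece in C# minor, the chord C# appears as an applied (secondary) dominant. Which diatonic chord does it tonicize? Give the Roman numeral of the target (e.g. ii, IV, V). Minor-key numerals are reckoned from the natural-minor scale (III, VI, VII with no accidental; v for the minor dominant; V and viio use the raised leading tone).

iv

The chord is a major triad on C#.
A dominant resolves down a perfect fifth: C# → F#. In C# minor, F# is scale degree 4, i.e. iv.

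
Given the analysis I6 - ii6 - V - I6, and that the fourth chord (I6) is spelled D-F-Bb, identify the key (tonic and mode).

Bb major

The anchor chord is a major triad on Bb, labeled I6.
If Bb is scale degree 1 and the mode makes that degree carry a major triad, the tonic is Bb and the mode is major.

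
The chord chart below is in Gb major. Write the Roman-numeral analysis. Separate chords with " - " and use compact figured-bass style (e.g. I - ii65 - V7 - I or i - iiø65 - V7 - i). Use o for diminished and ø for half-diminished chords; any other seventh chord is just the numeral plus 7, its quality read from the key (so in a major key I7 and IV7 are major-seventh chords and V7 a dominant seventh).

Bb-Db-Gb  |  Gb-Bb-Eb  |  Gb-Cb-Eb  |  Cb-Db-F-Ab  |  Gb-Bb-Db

I6 - vi6 - IV64 - V42 - I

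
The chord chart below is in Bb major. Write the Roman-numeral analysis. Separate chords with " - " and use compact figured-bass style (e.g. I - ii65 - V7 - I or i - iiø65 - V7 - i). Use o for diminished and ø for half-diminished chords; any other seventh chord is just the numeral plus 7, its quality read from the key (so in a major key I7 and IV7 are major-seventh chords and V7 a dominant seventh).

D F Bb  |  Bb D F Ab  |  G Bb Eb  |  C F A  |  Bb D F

D-F-Bb has root Bb, degree 1 in Bb major, so I6.
Bb-D-F-Ab: a dominant seventh chord on Bb, the applied dominant of IV → V7/IV.
G-Bb-Eb: major triad on Eb = scale degree 4 → IV6.
C-F-A: major triad on F = scale degree 5 → V64.
Bb-D-F has root Bb, degree 1 in Bb major, so I.

I6 - V7/IV - IV6 - V64 - I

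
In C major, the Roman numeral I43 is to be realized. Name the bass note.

G

I in C major has root C; the chord is C-E-G-B.
The figure 43 means second inversion — the fifth is in the bass.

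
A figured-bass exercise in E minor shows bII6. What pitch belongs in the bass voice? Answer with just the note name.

A

bII in E minor has root F; the chord is F-A-C.
The figure 6 means first inversion — the third is in the bass.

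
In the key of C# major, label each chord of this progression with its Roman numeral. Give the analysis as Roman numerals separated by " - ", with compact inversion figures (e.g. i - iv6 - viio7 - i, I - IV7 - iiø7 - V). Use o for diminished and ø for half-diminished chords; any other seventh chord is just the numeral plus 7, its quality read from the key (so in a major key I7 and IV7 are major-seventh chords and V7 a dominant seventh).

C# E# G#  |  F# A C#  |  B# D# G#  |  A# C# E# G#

C#-E#-G# has root C#, degree 1 in C# major, so I.
F#-A-C#: minor triad on F# — chromatic; iv (borrowed from the parallel minor).
B#-D#-G#: root G# is the dominant; major triad there is V6.
A#-C#-E#-G#: minor seventh chord on A# = scale degree 6 → vi7.

I - iv - V6 - vi7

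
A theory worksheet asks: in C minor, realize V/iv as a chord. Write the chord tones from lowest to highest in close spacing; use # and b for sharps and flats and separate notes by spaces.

C E G

V/iv is a secondary dominant — the dominant triad of iv. iv in C minor is F, so the applied chord's root is C, a perfect fifth above.
Building a major triad on C gives C-E-G.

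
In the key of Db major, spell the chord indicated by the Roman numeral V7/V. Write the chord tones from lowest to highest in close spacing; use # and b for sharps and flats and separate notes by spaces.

V7/V is a secondary dominant — the dominant seventh of V. V in Db major is Ab, so the applied chord's root is Eb, a perfect fifth above.
Building a dominant seventh chord on Eb gives Eb-G-Bb-Db.

Eb G Bb Db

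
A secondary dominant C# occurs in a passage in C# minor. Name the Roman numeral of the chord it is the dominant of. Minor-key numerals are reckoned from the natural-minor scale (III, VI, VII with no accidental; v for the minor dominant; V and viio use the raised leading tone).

iv

The chord is a major triad on C#.
A dominant resolves down a perfect fifth: C# → F#. In C# minor, F# is scale degree 4, i.e. iv.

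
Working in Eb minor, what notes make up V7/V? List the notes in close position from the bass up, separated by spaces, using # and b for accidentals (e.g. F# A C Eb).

F A C Eb

V7/V is a secondary dominant — the dominant seventh of V. V in Eb minor is Bb, so the applied chord's root is F, a perfect fifth above.
Building a dominant seventh chord on F gives F-A-C-Eb.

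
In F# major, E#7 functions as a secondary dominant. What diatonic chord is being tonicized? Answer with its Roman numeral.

iii

The chord is a dominant seventh chord on E#.
A dominant resolves down a perfect fifth: E# → A#. In F# major, A# is scale degree 3, i.e. iii.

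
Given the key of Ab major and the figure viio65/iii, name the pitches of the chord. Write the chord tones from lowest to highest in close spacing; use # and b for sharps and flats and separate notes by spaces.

viio65/iii is a secondary leading-tone chord. The target iii is C in Ab major; the applied chord is rooted a semitone below, on B.
Building a fully diminished seventh chord on B gives B-D-F-Ab.
With the 65 figure the chord is in first inversion; from the bass D upward in close position it reads D-F-Ab-B.

D F Ab B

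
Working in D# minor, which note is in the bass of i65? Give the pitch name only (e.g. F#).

F#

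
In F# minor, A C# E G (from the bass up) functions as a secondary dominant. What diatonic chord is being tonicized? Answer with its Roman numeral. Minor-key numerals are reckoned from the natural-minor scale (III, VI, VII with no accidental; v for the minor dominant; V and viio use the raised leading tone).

The chord is a dominant seventh chord on A.
A dominant resolves down a perfect fifth: A → D. In F# minor, D is scale degree 6, i.e. VI.

VI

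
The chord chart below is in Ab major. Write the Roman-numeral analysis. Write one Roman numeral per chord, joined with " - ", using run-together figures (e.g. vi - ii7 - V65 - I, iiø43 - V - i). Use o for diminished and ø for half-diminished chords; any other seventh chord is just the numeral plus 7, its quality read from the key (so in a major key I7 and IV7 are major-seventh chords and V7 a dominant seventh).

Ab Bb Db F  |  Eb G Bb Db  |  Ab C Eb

ii42 - V7 - I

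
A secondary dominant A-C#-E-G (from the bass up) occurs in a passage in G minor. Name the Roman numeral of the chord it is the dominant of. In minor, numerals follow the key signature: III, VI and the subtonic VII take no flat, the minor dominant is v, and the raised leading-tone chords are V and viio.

V

The chord is a dominant seventh chord on A.
A dominant resolves down a perfect fifth: A → D. In G minor, D is scale degree 5, i.e. V.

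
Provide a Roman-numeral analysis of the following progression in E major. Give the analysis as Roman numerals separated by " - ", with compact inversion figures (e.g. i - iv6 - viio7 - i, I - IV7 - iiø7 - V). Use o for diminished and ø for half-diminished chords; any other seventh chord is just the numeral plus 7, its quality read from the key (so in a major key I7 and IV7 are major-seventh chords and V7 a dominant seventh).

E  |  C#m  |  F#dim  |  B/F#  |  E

I - vi - iio - V64 - I

E has root E, degree 1 in E major, so I.
C#m has root C#, degree 6 in E major, so vi.
F#dim: diminished triad on F# — chromatic; iio (borrowed from the parallel minor).
B/F#: major triad on B = scale degree 5 → V64.
E has root E, degree 1 in E major, so I.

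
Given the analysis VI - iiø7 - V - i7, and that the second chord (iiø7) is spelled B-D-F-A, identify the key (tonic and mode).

A minor

The chord Bm7b5 is a half-diminished seventh chord rooted on B; its label is iiø7.
iiø7 on B implies B is the supertonic; that puts the tonic at A, and the lowercase numeral fits minor mode.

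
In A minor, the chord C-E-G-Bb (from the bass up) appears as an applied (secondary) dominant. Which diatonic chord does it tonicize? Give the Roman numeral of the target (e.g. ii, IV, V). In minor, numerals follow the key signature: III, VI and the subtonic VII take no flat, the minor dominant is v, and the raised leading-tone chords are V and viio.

VI

The chord is a dominant seventh chord on C.
A dominant resolves down a perfect fifth: C → F. In A minor, F is scale degree 6, i.e. VI.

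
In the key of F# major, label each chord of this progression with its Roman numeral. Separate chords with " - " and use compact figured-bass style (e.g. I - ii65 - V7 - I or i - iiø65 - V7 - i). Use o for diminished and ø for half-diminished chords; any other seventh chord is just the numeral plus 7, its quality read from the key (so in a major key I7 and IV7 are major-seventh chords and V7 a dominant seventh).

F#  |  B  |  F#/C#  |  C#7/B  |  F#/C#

F#: major triad on F# = scale degree 1 → I.
B has root B, degree 4 in F# major, so IV.
F#/C#: root F# is the tonic; major triad there is I64.
C#7/B has root C#, degree 5 in F# major, so V42.
F#/C# has root F#, degree 1 in F# major, so I64.

I - IV - I64 - V42 - I64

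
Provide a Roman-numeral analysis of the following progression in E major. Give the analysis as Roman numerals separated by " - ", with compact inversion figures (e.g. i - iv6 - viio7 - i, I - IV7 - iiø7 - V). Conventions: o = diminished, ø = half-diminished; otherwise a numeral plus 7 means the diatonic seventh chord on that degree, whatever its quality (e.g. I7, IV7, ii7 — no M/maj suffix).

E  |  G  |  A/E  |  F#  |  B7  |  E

E: major triad on E = scale degree 1 → I.
G: major triad on G — chromatic; bIII (borrowed from the parallel minor).
A/E: root A is the subdominant; major triad there is IV64.
F#: a major triad on F#, the applied dominant of V → V/V.
B7: root B is the dominant; dominant seventh chord there is V7.
E: root E is the tonic; major triad there is I.

I - bIII - IV64 - V/V - V7 - I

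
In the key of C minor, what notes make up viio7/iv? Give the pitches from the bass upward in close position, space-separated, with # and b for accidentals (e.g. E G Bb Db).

viio7/iv is a secondary leading-tone chord. The target iv is F in C minor; the applied chord is rooted a semitone below, on E.
Building a fully diminished seventh chord on E gives E-G-Bb-Db.

E G Bb Db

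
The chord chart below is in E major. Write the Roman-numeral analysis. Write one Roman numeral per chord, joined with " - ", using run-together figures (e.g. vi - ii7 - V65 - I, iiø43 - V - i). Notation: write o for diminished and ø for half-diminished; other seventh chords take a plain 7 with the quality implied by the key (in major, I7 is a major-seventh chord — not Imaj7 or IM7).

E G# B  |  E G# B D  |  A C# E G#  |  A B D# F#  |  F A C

I - V7/IV - IV7 - V42 - bII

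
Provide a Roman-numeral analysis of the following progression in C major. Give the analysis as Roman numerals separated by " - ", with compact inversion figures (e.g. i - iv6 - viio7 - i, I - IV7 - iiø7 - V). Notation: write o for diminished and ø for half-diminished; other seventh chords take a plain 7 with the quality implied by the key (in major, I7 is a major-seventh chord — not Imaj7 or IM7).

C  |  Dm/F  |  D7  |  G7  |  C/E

I - ii6 - V7/V - V7 - I6

C: root C is the tonic; major triad there is I.
Dm/F: root D is the supertonic; minor triad there is ii6.
D7: a dominant seventh chord on D, the applied dominant of V → V7/V.
G7: dominant seventh chord on G = scale degree 5 → V7.
C/E has root C, degree 1 in C major, so I6.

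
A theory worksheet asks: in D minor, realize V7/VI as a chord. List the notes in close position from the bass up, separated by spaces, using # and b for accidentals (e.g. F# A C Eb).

V7/VI is a secondary dominant — the dominant seventh of VI. VI in D minor is Bb, so the applied chord's root is F, a perfect fifth above.
Building a dominant seventh chord on F gives F-A-C-Eb.

F A C Eb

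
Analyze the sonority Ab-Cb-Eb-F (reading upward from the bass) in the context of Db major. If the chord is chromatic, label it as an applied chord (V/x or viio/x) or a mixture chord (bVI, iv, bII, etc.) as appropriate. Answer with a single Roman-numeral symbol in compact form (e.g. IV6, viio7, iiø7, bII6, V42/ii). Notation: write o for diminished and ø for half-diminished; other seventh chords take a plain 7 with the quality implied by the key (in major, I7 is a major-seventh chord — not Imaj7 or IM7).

viiø65/IV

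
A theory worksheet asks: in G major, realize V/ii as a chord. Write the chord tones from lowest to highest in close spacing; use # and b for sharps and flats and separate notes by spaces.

The slash means an applied dominant: we want the dominant of ii. In G major, ii is A minor, and its dominant is built on E.
Building a major triad on E gives E-G#-B.

E G# B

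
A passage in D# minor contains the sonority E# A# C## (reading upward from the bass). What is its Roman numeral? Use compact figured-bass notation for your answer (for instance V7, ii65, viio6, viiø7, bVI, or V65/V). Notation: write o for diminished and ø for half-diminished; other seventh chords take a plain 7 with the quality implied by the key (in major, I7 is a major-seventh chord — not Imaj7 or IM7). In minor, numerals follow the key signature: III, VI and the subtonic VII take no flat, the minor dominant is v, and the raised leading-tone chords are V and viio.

The pitches A#-C##-E# form a major triad rooted on A#.
In D# minor, A# is the dominant; the diatonic major triad there is V.
With E# in the bass the chord is in second inversion, so the figured bass is 64.

V64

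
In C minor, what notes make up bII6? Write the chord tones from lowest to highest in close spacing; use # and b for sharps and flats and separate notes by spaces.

Scale degree 2 in C minor is D; lowering it a half step gives Db. bII6 is the Neapolitan sixth — a major triad on the lowered second degree, here in its customary first inversion.
So the chord is Db-F-Ab, a major triad.
With the 6 figure the chord is in first inversion; from the bass F upward in close position it reads F-Ab-Db.

F Ab Db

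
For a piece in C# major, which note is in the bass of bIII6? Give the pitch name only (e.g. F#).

G#

bIII in C# major has root E; the chord is E-G#-B.
The figure 6 means first inversion — the third is in the bass.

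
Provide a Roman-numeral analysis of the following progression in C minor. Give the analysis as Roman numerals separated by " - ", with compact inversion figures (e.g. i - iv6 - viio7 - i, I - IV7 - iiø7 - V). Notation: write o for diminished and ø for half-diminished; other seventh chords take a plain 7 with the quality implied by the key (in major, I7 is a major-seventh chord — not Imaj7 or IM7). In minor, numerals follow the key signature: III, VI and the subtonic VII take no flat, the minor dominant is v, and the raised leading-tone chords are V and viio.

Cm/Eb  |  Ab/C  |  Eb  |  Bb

i6 - VI6 - III - VII

Cm/Eb: root C is the tonic; minor triad there is i6.
Ab/C has root Ab, degree 6 in C minor, so VI6.
Eb: root Eb is the mediant; major triad there is III.
Bb has root Bb, degree 7 in C minor, so VII.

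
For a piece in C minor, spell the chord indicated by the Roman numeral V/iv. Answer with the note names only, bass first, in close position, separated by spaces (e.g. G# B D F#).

C E G

The slash means an applied dominant: we want the dominant of iv. In C minor, iv is F minor, and its dominant is built on C.
Building a major triad on C gives C-E-G.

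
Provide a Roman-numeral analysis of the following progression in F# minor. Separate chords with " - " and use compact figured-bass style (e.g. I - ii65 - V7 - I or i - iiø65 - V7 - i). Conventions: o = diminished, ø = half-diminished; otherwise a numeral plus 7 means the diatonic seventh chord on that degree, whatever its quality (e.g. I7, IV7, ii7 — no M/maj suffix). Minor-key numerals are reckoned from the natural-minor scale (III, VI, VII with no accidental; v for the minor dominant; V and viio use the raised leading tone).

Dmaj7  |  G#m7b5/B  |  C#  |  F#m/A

Dmaj7: root D is the submediant; major seventh chord there is VI7.
G#m7b5/B: half-diminished seventh chord on G# = scale degree 2 → iiø65.
C#: major triad on C# = scale degree 5 → V.
F#m/A: minor triad on F# = scale degree 1 → i6.

VI7 - iiø65 - V - i6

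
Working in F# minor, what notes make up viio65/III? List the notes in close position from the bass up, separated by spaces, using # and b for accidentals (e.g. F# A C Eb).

viio65/III is a secondary leading-tone chord. The target III is A in F# minor; the applied chord is rooted a semitone below, on G#.
Building a fully diminished seventh chord on G# gives G#-B-D-F.
The figured bass 65 indicates first inversion, placing the third (B) in the bass: B-D-F-G#.

B D F G#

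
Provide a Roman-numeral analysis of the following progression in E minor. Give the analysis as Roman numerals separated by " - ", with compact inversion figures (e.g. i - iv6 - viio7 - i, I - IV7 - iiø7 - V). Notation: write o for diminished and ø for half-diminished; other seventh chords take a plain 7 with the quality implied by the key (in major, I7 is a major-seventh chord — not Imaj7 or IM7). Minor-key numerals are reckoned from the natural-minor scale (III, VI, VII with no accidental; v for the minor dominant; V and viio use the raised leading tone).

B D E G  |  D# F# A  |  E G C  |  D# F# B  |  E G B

i43 - viio - VI6 - V6 - i

B-D-E-G has root E, degree 1 in E minor, so i43.
D#-F#-A: diminished triad on D# = scale degree 7 → viio.
E-G-C has root C, degree 6 in E minor, so VI6.
D#-F#-B: major triad on B = scale degree 5 → V6.
E-G-B: root E is the tonic; minor triad there is i.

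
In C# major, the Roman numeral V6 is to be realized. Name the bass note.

V in C# major has root G#; the chord is G#-B#-D#.
The figure 6 means first inversion — the third is in the bass.

B#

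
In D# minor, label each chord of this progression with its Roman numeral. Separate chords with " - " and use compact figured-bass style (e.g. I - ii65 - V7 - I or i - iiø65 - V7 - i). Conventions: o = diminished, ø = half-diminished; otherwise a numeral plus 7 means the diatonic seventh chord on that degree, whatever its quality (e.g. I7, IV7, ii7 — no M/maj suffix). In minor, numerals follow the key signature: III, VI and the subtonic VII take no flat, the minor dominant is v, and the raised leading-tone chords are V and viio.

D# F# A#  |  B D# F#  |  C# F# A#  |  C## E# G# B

i - VI - III64 - viio7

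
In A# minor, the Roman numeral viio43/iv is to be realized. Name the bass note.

G#

The applied chord viio43/iv is rooted on C##: C##-E#-G#-B.
The figure 43 means second inversion — the fifth is in the bass.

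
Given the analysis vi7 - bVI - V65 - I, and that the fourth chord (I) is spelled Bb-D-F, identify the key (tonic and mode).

I is given as Bb-D-F — a major triad with root Bb.
If Bb is scale degree 1 and the mode makes that degree carry a major triad, the tonic is Bb and the mode is major.

Bb major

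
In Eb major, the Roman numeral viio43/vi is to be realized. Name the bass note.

F

The applied chord viio43/vi is rooted on B: B-D-F-Ab.
The figure 43 means second inversion — the fifth is in the bass.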